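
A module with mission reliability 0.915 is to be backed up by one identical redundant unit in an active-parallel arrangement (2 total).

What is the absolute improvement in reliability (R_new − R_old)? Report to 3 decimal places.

R_before = 0.915
R_after = 1 − (1 − 0.915)^2 = 0.993
ΔR = 0.993 − 0.915 = 0.078

0.078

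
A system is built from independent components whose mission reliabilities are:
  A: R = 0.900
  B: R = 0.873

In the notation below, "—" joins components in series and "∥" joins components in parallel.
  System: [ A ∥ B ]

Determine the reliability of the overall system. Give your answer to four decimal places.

0.9873

Parallel (A and B): 1 − (1 − 0.900000)(1 − 0.873000) = 0.9873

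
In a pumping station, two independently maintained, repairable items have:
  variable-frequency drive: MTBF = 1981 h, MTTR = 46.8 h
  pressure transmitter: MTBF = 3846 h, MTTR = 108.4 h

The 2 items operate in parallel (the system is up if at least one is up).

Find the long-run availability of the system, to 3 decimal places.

0.999

A(variable-frequency drive) = MTBF/(MTBF+MTTR) = 1981/(1981+46.8) = 0.976921
A(pressure transmitter) = MTBF/(MTBF+MTTR) = 3846/(3846+108.4) = 0.972587
Parallel availability: 1 − (1 − 0.976921)(1 − 0.972587) = 0.999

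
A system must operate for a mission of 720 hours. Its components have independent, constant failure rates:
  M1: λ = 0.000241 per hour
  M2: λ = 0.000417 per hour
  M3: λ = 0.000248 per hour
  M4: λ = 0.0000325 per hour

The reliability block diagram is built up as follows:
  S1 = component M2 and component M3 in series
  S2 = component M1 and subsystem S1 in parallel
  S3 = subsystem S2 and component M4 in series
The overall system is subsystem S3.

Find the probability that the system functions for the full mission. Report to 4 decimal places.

R(M1) = exp(−0.000241 × 720) = 0.840700
R(M2) = exp(−0.000417 × 720) = 0.740640
R(M3) = exp(−0.000248 × 720) = 0.836474
R(M4) = exp(−0.0000325 × 720) = 0.976872
Series (M2 and M3): 0.740640 × 0.836474 = 0.619526
Parallel (M1 and [0.619526]): 1 − (1 − 0.840700)(1 − 0.619526) = 0.939390
Series ([0.939390] and M4): 0.939390 × 0.976872 = 0.9177

0.9177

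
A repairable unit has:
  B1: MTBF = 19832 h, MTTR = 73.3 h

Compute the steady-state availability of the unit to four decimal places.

A(B1) = MTBF/(MTBF+MTTR) = 19832/(19832+73.3) = 0.9963

0.9963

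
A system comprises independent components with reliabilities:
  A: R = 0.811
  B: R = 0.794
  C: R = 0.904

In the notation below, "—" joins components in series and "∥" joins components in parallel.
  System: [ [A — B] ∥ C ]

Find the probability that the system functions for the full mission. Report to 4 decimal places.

Series (A and B): 0.811000 × 0.794000 = 0.643934
Parallel ([0.643934] and C): 1 − (1 − 0.643934)(1 − 0.904000) = 0.9658

0.9658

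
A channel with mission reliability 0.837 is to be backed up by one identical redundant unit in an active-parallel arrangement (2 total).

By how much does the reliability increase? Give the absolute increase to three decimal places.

0.136

R_before = 0.837
R_after = 1 − (1 − 0.837)^2 = 0.973
ΔR = 0.973 − 0.837 = 0.136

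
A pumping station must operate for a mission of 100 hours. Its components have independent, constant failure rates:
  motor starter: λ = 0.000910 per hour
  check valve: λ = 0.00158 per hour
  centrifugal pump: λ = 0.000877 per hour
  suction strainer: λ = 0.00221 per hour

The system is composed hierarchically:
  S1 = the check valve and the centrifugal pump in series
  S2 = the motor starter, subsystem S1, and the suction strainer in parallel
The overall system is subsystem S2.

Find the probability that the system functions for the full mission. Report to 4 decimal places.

0.9962

R(motor starter) = exp(−0.000910 × 100) = 0.913018
R(check valve) = exp(−0.00158 × 100) = 0.853850
R(centrifugal pump) = exp(−0.000877 × 100) = 0.916036
R(suction strainer) = exp(−0.00221 × 100) = 0.801717
Series (check valve and centrifugal pump): 0.853850 × 0.916036 = 0.782157
Parallel (motor starter, [0.782157], and suction strainer): 1 − (1 − 0.913018)(1 − 0.782157)(1 − 0.801717) = 0.9962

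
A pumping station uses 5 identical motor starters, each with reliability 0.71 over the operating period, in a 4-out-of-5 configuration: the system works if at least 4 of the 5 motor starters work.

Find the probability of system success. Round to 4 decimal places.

0.5489

R = Σ_{i=4}^{5} C(5,i) p^i (1−p)^{5−i} with p = 0.71
C(5,4)·0.71^4·0.29^1 = 0.368469
C(5,5)·0.71^5·0.29^0 = 0.180423
Sum = 0.5489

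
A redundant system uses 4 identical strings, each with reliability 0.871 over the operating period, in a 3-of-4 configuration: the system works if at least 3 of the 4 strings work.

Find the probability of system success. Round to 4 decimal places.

R = Σ_{i=3}^{4} C(4,i) p^i (1−p)^{4−i} with p = 0.871
C(4,3)·0.871^3·0.129^1 = 0.340961
C(4,4)·0.871^4·0.129^0 = 0.575536
Sum = 0.9165

0.9165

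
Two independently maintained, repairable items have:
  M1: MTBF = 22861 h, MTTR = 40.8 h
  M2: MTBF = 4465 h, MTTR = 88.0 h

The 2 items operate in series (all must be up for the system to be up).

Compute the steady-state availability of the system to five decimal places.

0.97892

A(M1) = MTBF/(MTBF+MTTR) = 22861/(22861+40.8) = 0.998218
A(M2) = MTBF/(MTBF+MTTR) = 4465/(4465+88.0) = 0.980672
Series availability: 0.998218 × 0.980672 = 0.97892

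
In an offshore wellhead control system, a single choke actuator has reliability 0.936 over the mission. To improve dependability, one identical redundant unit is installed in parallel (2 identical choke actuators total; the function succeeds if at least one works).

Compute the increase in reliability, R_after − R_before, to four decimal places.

R_before = 0.936
R_after = 1 − (1 − 0.936)^2 = 0.9959
ΔR = 0.9959 − 0.936 = 0.0599

0.0599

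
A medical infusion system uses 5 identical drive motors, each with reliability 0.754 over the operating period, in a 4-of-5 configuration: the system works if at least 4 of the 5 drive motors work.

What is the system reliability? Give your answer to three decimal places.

0.641

R = Σ_{i=4}^{5} C(5,i) p^i (1−p)^{5−i} with p = 0.754
C(5,4)·0.754^4·0.246^1 = 0.39755
C(5,5)·0.754^5·0.246^0 = 0.24370
Sum = 0.641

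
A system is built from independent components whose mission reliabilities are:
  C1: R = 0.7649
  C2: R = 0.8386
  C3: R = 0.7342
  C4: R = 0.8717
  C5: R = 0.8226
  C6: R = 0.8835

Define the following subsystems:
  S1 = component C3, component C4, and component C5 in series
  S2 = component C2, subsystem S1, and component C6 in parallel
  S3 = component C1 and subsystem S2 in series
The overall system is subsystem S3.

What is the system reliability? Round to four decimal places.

0.7581

Series (C3, C4, and C5): 0.734200 × 0.871700 × 0.822600 = 0.526466
Parallel (C2, [0.526466], and C6): 1 − (1 − 0.838600)(1 − 0.526466)(1 − 0.883500) = 0.991096
Series (C1 and [0.991096]): 0.764900 × 0.991096 = 0.7581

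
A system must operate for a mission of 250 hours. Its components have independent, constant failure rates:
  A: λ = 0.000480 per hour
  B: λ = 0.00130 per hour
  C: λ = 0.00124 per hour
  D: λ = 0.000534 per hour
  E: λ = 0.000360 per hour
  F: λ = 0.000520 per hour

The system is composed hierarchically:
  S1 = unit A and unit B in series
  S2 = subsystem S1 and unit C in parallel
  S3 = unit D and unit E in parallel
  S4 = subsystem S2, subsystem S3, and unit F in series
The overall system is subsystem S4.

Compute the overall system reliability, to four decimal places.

0.7855

R(A) = exp(−0.000480 × 250) = 0.886920
R(B) = exp(−0.00130 × 250) = 0.722527
R(C) = exp(−0.00124 × 250) = 0.733447
R(D) = exp(−0.000534 × 250) = 0.875027
R(E) = exp(−0.000360 × 250) = 0.913931
R(F) = exp(−0.000520 × 250) = 0.878095
Series (A and B): 0.886920 × 0.722527 = 0.640824
Parallel ([0.640824] and C): 1 − (1 − 0.640824)(1 − 0.733447) = 0.904261
Parallel (D and E): 1 − (1 − 0.875027)(1 − 0.913931) = 0.989244
Series ([0.904261], [0.989244], and F): 0.904261 × 0.989244 × 0.878095 = 0.7855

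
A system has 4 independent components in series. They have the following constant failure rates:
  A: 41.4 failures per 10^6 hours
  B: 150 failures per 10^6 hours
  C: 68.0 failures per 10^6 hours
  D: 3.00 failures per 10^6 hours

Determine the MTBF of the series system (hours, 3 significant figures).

Series of exponential components: λ_sys = Σ λ_i
λ_sys = 0.0000414 + 0.000150 + 0.0000680 + 0.00000300 = 2.6240e-04 /h
MTBF = 1 / λ_sys = 3810 h

3810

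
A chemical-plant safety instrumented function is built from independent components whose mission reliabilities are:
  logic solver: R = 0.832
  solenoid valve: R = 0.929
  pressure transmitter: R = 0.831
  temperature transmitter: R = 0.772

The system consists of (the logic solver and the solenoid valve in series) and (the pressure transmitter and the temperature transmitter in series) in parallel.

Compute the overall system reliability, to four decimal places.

Series (logic solver and solenoid valve): 0.832000 × 0.929000 = 0.772928
Series (pressure transmitter and temperature transmitter): 0.831000 × 0.772000 = 0.641532
Parallel ([0.772928] and [0.641532]): 1 − (1 − 0.772928)(1 − 0.641532) = 0.9186

0.9186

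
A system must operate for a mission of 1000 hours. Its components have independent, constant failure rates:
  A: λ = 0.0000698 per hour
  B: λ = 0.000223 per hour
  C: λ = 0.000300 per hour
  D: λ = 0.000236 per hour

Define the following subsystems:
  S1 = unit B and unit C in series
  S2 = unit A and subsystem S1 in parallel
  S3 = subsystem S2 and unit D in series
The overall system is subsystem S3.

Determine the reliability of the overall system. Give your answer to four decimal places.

R(A) = exp(−0.0000698 × 1000) = 0.932580
R(B) = exp(−0.000223 × 1000) = 0.800115
R(C) = exp(−0.000300 × 1000) = 0.740818
R(D) = exp(−0.000236 × 1000) = 0.789781
Series (B and C): 0.800115 × 0.740818 = 0.592740
Parallel (A and [0.592740]): 1 − (1 − 0.932580)(1 − 0.592740) = 0.972543
Series ([0.972543] and D): 0.972543 × 0.789781 = 0.7681

0.7681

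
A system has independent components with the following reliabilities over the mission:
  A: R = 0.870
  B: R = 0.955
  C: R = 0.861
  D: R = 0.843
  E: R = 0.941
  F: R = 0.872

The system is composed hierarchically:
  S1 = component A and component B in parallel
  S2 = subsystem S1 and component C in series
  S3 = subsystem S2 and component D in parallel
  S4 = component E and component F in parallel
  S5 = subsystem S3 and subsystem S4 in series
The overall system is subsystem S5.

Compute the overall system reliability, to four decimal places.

0.9700

Parallel (A and B): 1 − (1 − 0.870000)(1 − 0.955000) = 0.994150
Series ([0.994150] and C): 0.994150 × 0.861000 = 0.855963
Parallel ([0.855963] and D): 1 − (1 − 0.855963)(1 − 0.843000) = 0.977386
Parallel (E and F): 1 − (1 − 0.941000)(1 − 0.872000) = 0.992448
Series ([0.977386] and [0.992448]): 0.977386 × 0.992448 = 0.9700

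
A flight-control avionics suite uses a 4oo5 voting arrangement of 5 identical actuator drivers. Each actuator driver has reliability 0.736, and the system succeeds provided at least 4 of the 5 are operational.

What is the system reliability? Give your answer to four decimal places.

0.6033

R = Σ_{i=4}^{5} C(5,i) p^i (1−p)^{5−i} with p = 0.736
C(5,4)·0.736^4·0.264^1 = 0.387334
C(5,5)·0.736^5·0.264^0 = 0.215968
Sum = 0.6033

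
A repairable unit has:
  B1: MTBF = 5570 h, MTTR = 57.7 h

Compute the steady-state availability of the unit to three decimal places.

A(B1) = MTBF/(MTBF+MTTR) = 5570/(5570+57.7) = 0.990

0.990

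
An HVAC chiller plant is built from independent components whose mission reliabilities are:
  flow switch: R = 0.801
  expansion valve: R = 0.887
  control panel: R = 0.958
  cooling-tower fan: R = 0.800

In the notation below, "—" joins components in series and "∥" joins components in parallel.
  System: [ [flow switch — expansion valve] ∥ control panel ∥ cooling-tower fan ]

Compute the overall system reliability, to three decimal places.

0.998

Series (flow switch and expansion valve): 0.80100 × 0.88700 = 0.71049
Parallel ([0.71049], control panel, and cooling-tower fan): 1 − (1 − 0.71049)(1 − 0.95800)(1 − 0.80000) = 0.998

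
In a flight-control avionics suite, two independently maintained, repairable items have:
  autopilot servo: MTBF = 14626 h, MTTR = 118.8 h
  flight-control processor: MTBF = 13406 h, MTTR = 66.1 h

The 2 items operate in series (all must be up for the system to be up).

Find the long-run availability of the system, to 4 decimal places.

0.9871

A(autopilot servo) = MTBF/(MTBF+MTTR) = 14626/(14626+118.8) = 0.991943
A(flight-control processor) = MTBF/(MTBF+MTTR) = 13406/(13406+66.1) = 0.995094
Series availability: 0.991943 × 0.995094 = 0.9871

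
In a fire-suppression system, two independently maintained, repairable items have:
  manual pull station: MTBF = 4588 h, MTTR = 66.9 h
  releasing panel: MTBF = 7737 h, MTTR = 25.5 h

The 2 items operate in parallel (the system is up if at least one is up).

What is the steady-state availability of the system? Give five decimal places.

A(manual pull station) = MTBF/(MTBF+MTTR) = 4588/(4588+66.9) = 0.985628
A(releasing panel) = MTBF/(MTBF+MTTR) = 7737/(7737+25.5) = 0.996715
Parallel availability: 1 − (1 − 0.985628)(1 − 0.996715) = 0.99995

0.99995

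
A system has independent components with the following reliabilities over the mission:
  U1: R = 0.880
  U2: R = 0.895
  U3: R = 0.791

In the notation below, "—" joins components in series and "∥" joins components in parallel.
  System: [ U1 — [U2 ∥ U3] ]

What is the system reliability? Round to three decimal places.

Parallel (U2 and U3): 1 − (1 − 0.89500)(1 − 0.79100) = 0.97806
Series (U1 and [0.97806]): 0.88000 × 0.97806 = 0.861

0.861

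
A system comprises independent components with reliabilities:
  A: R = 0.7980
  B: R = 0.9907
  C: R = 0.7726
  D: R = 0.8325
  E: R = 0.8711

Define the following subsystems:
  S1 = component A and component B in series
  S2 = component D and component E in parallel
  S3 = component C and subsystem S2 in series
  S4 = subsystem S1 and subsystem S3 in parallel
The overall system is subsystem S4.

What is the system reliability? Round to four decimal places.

0.9489

Series (A and B): 0.798000 × 0.990700 = 0.790579
Parallel (D and E): 1 − (1 − 0.832500)(1 − 0.871100) = 0.978409
Series (C and [0.978409]): 0.772600 × 0.978409 = 0.755919
Parallel ([0.790579] and [0.755919]): 1 − (1 − 0.790579)(1 − 0.755919) = 0.9489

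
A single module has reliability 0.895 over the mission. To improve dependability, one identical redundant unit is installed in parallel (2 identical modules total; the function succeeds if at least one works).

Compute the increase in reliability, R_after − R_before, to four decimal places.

0.0940

R_before = 0.895
R_after = 1 − (1 − 0.895)^2 = 0.9890
ΔR = 0.9890 − 0.895 = 0.0940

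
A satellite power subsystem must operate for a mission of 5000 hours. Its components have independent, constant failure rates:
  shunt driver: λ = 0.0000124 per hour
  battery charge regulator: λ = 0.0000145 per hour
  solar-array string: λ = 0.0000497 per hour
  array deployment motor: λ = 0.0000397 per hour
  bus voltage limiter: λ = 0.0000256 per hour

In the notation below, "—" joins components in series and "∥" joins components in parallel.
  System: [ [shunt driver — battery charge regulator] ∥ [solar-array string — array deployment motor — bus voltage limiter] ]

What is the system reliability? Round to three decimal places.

R(shunt driver) = exp(−0.0000124 × 5000) = 0.93988
R(battery charge regulator) = exp(−0.0000145 × 5000) = 0.93007
R(solar-array string) = exp(−0.0000497 × 5000) = 0.77997
R(array deployment motor) = exp(−0.0000397 × 5000) = 0.81996
R(bus voltage limiter) = exp(−0.0000256 × 5000) = 0.87985
Series (shunt driver and battery charge regulator): 0.93988 × 0.93007 = 0.87415
Series (solar-array string, array deployment motor, and bus voltage limiter): 0.77997 × 0.81996 × 0.87985 = 0.56270
Parallel ([0.87415] and [0.56270]): 1 − (1 − 0.87415)(1 − 0.56270) = 0.945

0.945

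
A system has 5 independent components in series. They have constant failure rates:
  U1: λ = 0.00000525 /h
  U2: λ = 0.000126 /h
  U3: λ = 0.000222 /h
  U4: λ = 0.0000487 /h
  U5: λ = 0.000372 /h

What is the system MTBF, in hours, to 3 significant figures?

Series of exponential components: λ_sys = Σ λ_i
λ_sys = 0.00000525 + 0.000126 + 0.000222 + 0.0000487 + 0.000372 = 7.7395e-04 /h
MTBF = 1 / λ_sys = 1290 h

1290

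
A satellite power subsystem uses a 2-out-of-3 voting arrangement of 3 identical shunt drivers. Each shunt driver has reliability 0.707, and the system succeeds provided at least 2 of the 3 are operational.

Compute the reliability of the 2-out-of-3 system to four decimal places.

R = Σ_{i=2}^{3} C(3,i) p^i (1−p)^{3−i} with p = 0.707
C(3,2)·0.707^2·0.293^1 = 0.439367
C(3,3)·0.707^3·0.293^0 = 0.353393
Sum = 0.7928

0.7928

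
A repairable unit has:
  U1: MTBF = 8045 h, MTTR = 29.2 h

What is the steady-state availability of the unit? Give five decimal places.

0.99638

A(U1) = MTBF/(MTBF+MTTR) = 8045/(8045+29.2) = 0.99638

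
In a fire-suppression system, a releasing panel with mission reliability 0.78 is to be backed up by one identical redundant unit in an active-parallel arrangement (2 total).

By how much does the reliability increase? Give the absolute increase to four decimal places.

R_before = 0.78
R_after = 1 − (1 − 0.78)^2 = 0.9516
ΔR = 0.9516 − 0.78 = 0.1716

0.1716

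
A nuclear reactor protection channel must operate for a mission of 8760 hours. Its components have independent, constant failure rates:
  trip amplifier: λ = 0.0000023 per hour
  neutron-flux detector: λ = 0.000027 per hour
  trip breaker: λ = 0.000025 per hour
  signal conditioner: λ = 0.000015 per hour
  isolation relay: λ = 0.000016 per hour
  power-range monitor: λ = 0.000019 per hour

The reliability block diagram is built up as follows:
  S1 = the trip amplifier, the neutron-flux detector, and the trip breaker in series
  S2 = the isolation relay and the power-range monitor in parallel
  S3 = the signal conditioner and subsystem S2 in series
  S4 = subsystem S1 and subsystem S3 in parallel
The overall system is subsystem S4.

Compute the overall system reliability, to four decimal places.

0.9467

R(trip amplifier) = exp(−0.0000023 × 8760) = 0.980054
R(neutron-flux detector) = exp(−0.000027 × 8760) = 0.789370
R(trip breaker) = exp(−0.000025 × 8760) = 0.803322
R(signal conditioner) = exp(−0.000015 × 8760) = 0.876867
R(isolation relay) = exp(−0.000016 × 8760) = 0.869219
R(power-range monitor) = exp(−0.000019 × 8760) = 0.846674
Series (trip amplifier, neutron-flux detector, and trip breaker): 0.980054 × 0.789370 × 0.803322 = 0.621470
Parallel (isolation relay and power-range monitor): 1 − (1 − 0.869219)(1 − 0.846674) = 0.979948
Series (signal conditioner and [0.979948]): 0.876867 × 0.979948 = 0.859284
Parallel ([0.621470] and [0.859284]): 1 − (1 − 0.621470)(1 − 0.859284) = 0.9467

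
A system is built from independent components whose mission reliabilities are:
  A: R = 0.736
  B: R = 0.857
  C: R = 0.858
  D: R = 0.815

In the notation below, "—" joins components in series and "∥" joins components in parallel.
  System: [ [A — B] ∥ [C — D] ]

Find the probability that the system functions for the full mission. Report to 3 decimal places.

Series (A and B): 0.73600 × 0.85700 = 0.63075
Series (C and D): 0.85800 × 0.81500 = 0.69927
Parallel ([0.63075] and [0.69927]): 1 − (1 − 0.63075)(1 − 0.69927) = 0.889

0.889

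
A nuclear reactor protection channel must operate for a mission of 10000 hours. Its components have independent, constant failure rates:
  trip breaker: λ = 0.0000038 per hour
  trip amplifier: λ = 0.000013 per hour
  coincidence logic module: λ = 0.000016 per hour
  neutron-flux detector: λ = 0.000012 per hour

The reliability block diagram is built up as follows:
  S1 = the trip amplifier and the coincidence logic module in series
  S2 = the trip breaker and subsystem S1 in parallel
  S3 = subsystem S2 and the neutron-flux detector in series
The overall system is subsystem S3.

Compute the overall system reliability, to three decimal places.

R(trip breaker) = exp(−0.0000038 × 10000) = 0.96271
R(trip amplifier) = exp(−0.000013 × 10000) = 0.87810
R(coincidence logic module) = exp(−0.000016 × 10000) = 0.85214
R(neutron-flux detector) = exp(−0.000012 × 10000) = 0.88692
Series (trip amplifier and coincidence logic module): 0.87810 × 0.85214 = 0.74826
Parallel (trip breaker and [0.74826]): 1 − (1 − 0.96271)(1 − 0.74826) = 0.99061
Series ([0.99061] and neutron-flux detector): 0.99061 × 0.88692 = 0.879

0.879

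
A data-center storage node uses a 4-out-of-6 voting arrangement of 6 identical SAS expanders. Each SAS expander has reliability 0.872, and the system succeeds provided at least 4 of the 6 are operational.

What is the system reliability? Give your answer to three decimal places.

R = Σ_{i=4}^{6} C(6,i) p^i (1−p)^{6−i} with p = 0.872
C(6,4)·0.872^4·0.128^2 = 0.14209
C(6,5)·0.872^5·0.128^1 = 0.38721
C(6,6)·0.872^6·0.128^0 = 0.43964
Sum = 0.969

0.969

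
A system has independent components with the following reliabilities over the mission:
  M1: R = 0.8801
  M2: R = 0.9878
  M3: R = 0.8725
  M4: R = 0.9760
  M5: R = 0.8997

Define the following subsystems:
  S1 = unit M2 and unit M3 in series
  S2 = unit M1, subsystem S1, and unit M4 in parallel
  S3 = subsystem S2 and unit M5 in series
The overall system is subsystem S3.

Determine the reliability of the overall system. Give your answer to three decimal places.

0.899

Series (M2 and M3): 0.98780 × 0.87250 = 0.86186
Parallel (M1, [0.86186], and M4): 1 − (1 − 0.88010)(1 − 0.86186)(1 − 0.97600) = 0.99960
Series ([0.99960] and M5): 0.99960 × 0.89970 = 0.899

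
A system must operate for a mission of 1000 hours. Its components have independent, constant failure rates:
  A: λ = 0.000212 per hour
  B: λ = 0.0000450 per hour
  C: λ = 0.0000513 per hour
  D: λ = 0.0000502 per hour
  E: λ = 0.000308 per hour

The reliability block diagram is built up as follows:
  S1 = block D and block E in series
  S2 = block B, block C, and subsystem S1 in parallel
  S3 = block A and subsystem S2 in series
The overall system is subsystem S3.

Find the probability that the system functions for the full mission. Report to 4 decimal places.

R(A) = exp(−0.000212 × 1000) = 0.808965
R(B) = exp(−0.0000450 × 1000) = 0.955997
R(C) = exp(−0.0000513 × 1000) = 0.949994
R(D) = exp(−0.0000502 × 1000) = 0.951039
R(E) = exp(−0.000308 × 1000) = 0.734915
Series (D and E): 0.951039 × 0.734915 = 0.698933
Parallel (B, C, and [0.698933]): 1 − (1 − 0.955997)(1 − 0.949994)(1 − 0.698933) = 0.999338
Series (A and [0.999338]): 0.808965 × 0.999338 = 0.8084

0.8084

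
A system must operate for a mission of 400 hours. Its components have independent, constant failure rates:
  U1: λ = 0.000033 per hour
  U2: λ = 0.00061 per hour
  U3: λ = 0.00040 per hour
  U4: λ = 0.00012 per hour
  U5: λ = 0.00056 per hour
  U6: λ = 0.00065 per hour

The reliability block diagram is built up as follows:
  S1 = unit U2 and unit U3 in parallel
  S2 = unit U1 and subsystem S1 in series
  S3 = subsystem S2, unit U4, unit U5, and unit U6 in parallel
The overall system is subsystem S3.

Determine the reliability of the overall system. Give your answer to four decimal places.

0.9999

R(U1) = exp(−0.000033 × 400) = 0.986887
R(U2) = exp(−0.00061 × 400) = 0.783488
R(U3) = exp(−0.00040 × 400) = 0.852144
R(U4) = exp(−0.00012 × 400) = 0.953134
R(U5) = exp(−0.00056 × 400) = 0.799315
R(U6) = exp(−0.00065 × 400) = 0.771052
Parallel (U2 and U3): 1 − (1 − 0.783488)(1 − 0.852144) = 0.967987
Series (U1 and [0.967987]): 0.986887 × 0.967987 = 0.955294
Parallel ([0.955294], U4, U5, and U6): 1 − (1 − 0.955294)(1 − 0.953134)(1 − 0.799315)(1 − 0.771052) = 0.9999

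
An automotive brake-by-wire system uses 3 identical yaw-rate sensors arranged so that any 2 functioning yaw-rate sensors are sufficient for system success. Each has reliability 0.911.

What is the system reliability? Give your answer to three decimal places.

0.978

R = Σ_{i=2}^{3} C(3,i) p^i (1−p)^{3−i} with p = 0.911
C(3,2)·0.911^2·0.089^1 = 0.22159
C(3,3)·0.911^3·0.089^0 = 0.75606
Sum = 0.978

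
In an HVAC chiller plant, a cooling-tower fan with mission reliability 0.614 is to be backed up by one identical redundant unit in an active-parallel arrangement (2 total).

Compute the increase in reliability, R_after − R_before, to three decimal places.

R_before = 0.614
R_after = 1 − (1 − 0.614)^2 = 0.851
ΔR = 0.851 − 0.614 = 0.237

0.237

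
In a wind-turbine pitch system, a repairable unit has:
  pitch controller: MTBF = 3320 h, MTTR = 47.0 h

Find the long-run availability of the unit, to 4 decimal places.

0.9860

A(pitch controller) = MTBF/(MTBF+MTTR) = 3320/(3320+47.0) = 0.9860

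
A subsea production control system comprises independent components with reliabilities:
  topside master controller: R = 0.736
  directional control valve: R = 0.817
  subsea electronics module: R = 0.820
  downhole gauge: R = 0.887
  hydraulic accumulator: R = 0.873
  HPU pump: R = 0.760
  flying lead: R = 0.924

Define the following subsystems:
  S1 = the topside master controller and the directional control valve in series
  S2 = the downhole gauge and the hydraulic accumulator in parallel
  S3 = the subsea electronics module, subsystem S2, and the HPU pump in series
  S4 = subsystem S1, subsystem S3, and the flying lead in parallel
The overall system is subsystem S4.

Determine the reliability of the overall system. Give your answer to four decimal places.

0.9883

Series (topside master controller and directional control valve): 0.736000 × 0.817000 = 0.601312
Parallel (downhole gauge and hydraulic accumulator): 1 − (1 − 0.887000)(1 − 0.873000) = 0.985649
Series (subsea electronics module, [0.985649], and HPU pump): 0.820000 × 0.985649 × 0.760000 = 0.614256
Parallel ([0.601312], [0.614256], and flying lead): 1 − (1 − 0.601312)(1 − 0.614256)(1 − 0.924000) = 0.9883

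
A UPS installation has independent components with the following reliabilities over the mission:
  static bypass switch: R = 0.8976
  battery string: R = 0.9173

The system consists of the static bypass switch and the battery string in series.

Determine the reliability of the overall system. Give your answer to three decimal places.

0.823

Series (static bypass switch and battery string): 0.89760 × 0.91730 = 0.823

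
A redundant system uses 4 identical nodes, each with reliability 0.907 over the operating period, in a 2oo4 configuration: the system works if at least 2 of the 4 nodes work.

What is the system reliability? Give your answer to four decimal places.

R = Σ_{i=2}^{4} C(4,i) p^i (1−p)^{4−i} with p = 0.907
C(4,2)·0.907^2·0.093^2 = 0.042691
C(4,3)·0.907^3·0.093^1 = 0.277565
C(4,4)·0.907^4·0.093^0 = 0.676751
Sum = 0.9970

0.9970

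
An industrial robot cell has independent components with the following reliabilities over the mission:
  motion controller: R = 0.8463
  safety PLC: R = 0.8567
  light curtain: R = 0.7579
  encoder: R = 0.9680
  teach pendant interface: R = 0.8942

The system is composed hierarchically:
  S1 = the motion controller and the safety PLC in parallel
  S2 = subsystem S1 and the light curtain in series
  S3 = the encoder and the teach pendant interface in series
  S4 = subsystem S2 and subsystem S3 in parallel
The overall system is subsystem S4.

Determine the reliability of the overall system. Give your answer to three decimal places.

0.965

Parallel (motion controller and safety PLC): 1 − (1 − 0.84630)(1 − 0.85670) = 0.97797
Series ([0.97797] and light curtain): 0.97797 × 0.75790 = 0.74120
Series (encoder and teach pendant interface): 0.96800 × 0.89420 = 0.86559
Parallel ([0.74120] and [0.86559]): 1 − (1 − 0.74120)(1 − 0.86559) = 0.965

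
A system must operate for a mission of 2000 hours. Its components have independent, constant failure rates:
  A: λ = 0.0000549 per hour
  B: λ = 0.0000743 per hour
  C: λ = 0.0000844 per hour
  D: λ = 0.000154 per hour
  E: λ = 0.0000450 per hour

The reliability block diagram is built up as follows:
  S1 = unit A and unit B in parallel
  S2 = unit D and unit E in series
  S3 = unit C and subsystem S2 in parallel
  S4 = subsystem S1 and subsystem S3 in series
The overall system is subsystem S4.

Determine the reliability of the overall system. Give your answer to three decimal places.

R(A) = exp(−0.0000549 × 2000) = 0.89601
R(B) = exp(−0.0000743 × 2000) = 0.86191
R(C) = exp(−0.0000844 × 2000) = 0.84468
R(D) = exp(−0.000154 × 2000) = 0.73492
R(E) = exp(−0.0000450 × 2000) = 0.91393
Parallel (A and B): 1 − (1 − 0.89601)(1 − 0.86191) = 0.98564
Series (D and E): 0.73492 × 0.91393 = 0.67167
Parallel (C and [0.67167]): 1 − (1 − 0.84468)(1 − 0.67167) = 0.94900
Series ([0.98564] and [0.94900]): 0.98564 × 0.94900 = 0.935

0.935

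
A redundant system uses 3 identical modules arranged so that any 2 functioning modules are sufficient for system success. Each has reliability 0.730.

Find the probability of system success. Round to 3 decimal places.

R = Σ_{i=2}^{3} C(3,i) p^i (1−p)^{3−i} with p = 0.730
C(3,2)·0.730^2·0.270^1 = 0.43165
C(3,3)·0.730^3·0.270^0 = 0.38902
Sum = 0.821

0.821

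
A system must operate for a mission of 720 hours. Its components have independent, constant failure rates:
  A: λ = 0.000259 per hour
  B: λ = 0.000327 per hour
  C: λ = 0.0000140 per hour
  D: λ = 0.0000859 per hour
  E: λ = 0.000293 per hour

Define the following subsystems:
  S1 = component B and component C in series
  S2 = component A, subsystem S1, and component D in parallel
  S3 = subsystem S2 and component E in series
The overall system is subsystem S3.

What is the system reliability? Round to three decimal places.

0.808

R(A) = exp(−0.000259 × 720) = 0.82988
R(B) = exp(−0.000327 × 720) = 0.79022
R(C) = exp(−0.0000140 × 720) = 0.98997
R(D) = exp(−0.0000859 × 720) = 0.94003
R(E) = exp(−0.000293 × 720) = 0.80981
Series (B and C): 0.79022 × 0.98997 = 0.78229
Parallel (A, [0.78229], and D): 1 − (1 − 0.82988)(1 − 0.78229)(1 − 0.94003) = 0.99778
Series ([0.99778] and E): 0.99778 × 0.80981 = 0.808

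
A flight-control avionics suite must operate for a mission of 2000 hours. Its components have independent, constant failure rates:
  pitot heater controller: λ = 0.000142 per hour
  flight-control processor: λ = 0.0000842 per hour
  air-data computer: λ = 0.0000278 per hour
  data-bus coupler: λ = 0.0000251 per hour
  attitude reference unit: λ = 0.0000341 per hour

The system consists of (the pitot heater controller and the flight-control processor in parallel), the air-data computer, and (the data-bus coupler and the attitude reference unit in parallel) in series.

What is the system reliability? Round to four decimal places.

R(pitot heater controller) = exp(−0.000142 × 2000) = 0.752767
R(flight-control processor) = exp(−0.0000842 × 2000) = 0.845016
R(air-data computer) = exp(−0.0000278 × 2000) = 0.945917
R(data-bus coupler) = exp(−0.0000251 × 2000) = 0.951039
R(attitude reference unit) = exp(−0.0000341 × 2000) = 0.934074
Parallel (pitot heater controller and flight-control processor): 1 − (1 − 0.752767)(1 − 0.845016) = 0.961683
Parallel (data-bus coupler and attitude reference unit): 1 − (1 − 0.951039)(1 − 0.934074) = 0.996772
Series ([0.961683], air-data computer, and [0.996772]): 0.961683 × 0.945917 × 0.996772 = 0.9067

0.9067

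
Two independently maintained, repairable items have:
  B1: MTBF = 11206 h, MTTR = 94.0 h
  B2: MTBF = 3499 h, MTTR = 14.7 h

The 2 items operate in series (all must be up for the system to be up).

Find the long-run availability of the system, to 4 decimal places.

0.9875

A(B1) = MTBF/(MTBF+MTTR) = 11206/(11206+94.0) = 0.991681
A(B2) = MTBF/(MTBF+MTTR) = 3499/(3499+14.7) = 0.995816
Series availability: 0.991681 × 0.995816 = 0.9875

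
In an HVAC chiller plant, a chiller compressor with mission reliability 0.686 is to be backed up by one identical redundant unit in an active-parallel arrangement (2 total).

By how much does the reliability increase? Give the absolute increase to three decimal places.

0.215

R_before = 0.686
R_after = 1 − (1 − 0.686)^2 = 0.901
ΔR = 0.901 − 0.686 = 0.215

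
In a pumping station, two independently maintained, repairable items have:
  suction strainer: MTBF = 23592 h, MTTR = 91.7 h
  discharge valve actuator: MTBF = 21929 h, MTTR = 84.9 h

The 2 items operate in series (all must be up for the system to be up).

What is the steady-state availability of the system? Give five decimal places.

0.99229

A(suction strainer) = MTBF/(MTBF+MTTR) = 23592/(23592+91.7) = 0.996128
A(discharge valve actuator) = MTBF/(MTBF+MTTR) = 21929/(21929+84.9) = 0.996143
Series availability: 0.996128 × 0.996143 = 0.99229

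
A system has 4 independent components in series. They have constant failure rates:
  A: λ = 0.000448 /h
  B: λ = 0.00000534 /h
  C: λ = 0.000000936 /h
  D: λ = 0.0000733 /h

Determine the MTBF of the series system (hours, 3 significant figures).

Series of exponential components: λ_sys = Σ λ_i
λ_sys = 0.000448 + 0.00000534 + 0.000000936 + 0.0000733 = 5.2758e-04 /h
MTBF = 1 / λ_sys = 1900 h

1900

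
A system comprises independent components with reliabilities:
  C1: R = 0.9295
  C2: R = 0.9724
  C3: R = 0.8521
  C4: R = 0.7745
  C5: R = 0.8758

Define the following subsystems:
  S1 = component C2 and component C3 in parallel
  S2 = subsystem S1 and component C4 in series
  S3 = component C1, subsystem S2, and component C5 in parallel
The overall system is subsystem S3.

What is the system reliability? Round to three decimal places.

Parallel (C2 and C3): 1 − (1 − 0.97240)(1 − 0.85210) = 0.99592
Series ([0.99592] and C4): 0.99592 × 0.77450 = 0.77134
Parallel (C1, [0.77134], and C5): 1 − (1 − 0.92950)(1 − 0.77134)(1 − 0.87580) = 0.998

0.998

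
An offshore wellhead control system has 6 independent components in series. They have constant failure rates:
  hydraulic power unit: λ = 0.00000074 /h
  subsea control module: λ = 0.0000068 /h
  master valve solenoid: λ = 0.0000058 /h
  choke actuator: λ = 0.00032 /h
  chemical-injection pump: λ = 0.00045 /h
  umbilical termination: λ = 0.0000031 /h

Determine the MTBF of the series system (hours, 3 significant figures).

Series of exponential components: λ_sys = Σ λ_i
λ_sys = 0.00000074 + 0.0000068 + 0.0000058 + 0.00032 + 0.00045 + 0.0000031 = 7.8644e-04 /h
MTBF = 1 / λ_sys = 1270 h

1270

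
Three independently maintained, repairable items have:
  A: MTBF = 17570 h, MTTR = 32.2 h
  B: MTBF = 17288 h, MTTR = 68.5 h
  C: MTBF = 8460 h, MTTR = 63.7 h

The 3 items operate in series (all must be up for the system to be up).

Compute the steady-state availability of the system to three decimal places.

0.987

A(A) = MTBF/(MTBF+MTTR) = 17570/(17570+32.2) = 0.998171
A(B) = MTBF/(MTBF+MTTR) = 17288/(17288+68.5) = 0.996053
A(C) = MTBF/(MTBF+MTTR) = 8460/(8460+63.7) = 0.992527
Series availability: 0.998171 × 0.996053 × 0.992527 = 0.987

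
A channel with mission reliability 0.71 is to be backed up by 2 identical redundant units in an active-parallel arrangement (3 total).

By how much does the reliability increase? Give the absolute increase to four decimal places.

R_before = 0.71
R_after = 1 − (1 − 0.71)^3 = 0.9756
ΔR = 0.9756 − 0.71 = 0.2656

0.2656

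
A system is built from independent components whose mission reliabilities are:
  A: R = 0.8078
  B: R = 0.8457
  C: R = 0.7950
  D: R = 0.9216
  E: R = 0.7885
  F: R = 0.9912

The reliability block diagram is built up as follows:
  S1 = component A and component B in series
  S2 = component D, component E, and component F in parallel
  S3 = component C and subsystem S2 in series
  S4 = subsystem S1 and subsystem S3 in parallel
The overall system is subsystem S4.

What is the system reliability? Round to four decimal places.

0.9350

Series (A and B): 0.807800 × 0.845700 = 0.683156
Parallel (D, E, and F): 1 − (1 − 0.921600)(1 − 0.788500)(1 − 0.991200) = 0.999854
Series (C and [0.999854]): 0.795000 × 0.999854 = 0.794884
Parallel ([0.683156] and [0.794884]): 1 − (1 − 0.683156)(1 − 0.794884) = 0.9350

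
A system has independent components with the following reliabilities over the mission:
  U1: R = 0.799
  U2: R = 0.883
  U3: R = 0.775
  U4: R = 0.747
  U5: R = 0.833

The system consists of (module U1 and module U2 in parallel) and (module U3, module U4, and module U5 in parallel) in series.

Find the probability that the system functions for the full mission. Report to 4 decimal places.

0.9672

Parallel (U1 and U2): 1 − (1 − 0.799000)(1 − 0.883000) = 0.976483
Parallel (U3, U4, and U5): 1 − (1 − 0.775000)(1 − 0.747000)(1 − 0.833000) = 0.990494
Series ([0.976483] and [0.990494]): 0.976483 × 0.990494 = 0.9672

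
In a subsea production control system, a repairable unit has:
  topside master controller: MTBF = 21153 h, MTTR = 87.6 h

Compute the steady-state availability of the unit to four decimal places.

0.9959

A(topside master controller) = MTBF/(MTBF+MTTR) = 21153/(21153+87.6) = 0.9959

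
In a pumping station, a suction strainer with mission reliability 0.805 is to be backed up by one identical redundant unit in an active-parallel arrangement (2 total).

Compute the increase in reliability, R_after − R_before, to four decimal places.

0.1570

R_before = 0.805
R_after = 1 − (1 − 0.805)^2 = 0.9620
ΔR = 0.9620 − 0.805 = 0.1570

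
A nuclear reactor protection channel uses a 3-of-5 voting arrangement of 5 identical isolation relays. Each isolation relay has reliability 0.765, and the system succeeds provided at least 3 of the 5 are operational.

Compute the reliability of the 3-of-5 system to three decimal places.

R = Σ_{i=3}^{5} C(5,i) p^i (1−p)^{5−i} with p = 0.765
C(5,3)·0.765^3·0.235^2 = 0.24724
C(5,4)·0.765^4·0.235^1 = 0.40242
C(5,5)·0.765^5·0.235^0 = 0.26200
Sum = 0.912

0.912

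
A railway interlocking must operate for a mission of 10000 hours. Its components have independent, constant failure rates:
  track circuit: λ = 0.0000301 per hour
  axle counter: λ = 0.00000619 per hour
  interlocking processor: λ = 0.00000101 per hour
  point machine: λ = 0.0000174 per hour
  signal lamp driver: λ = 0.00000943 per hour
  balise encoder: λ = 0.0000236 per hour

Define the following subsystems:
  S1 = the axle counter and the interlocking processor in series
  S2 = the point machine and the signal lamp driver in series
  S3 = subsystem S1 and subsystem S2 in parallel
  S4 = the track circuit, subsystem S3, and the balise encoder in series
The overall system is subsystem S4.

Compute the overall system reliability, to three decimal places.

R(track circuit) = exp(−0.0000301 × 10000) = 0.74008
R(axle counter) = exp(−0.00000619 × 10000) = 0.93998
R(interlocking processor) = exp(−0.00000101 × 10000) = 0.98995
R(point machine) = exp(−0.0000174 × 10000) = 0.84030
R(signal lamp driver) = exp(−0.00000943 × 10000) = 0.91001
R(balise encoder) = exp(−0.0000236 × 10000) = 0.78978
Series (axle counter and interlocking processor): 0.93998 × 0.98995 = 0.93053
Series (point machine and signal lamp driver): 0.84030 × 0.91001 = 0.76468
Parallel ([0.93053] and [0.76468]): 1 − (1 − 0.93053)(1 − 0.76468) = 0.98365
Series (track circuit, [0.98365], and balise encoder): 0.74008 × 0.98365 × 0.78978 = 0.575

0.575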